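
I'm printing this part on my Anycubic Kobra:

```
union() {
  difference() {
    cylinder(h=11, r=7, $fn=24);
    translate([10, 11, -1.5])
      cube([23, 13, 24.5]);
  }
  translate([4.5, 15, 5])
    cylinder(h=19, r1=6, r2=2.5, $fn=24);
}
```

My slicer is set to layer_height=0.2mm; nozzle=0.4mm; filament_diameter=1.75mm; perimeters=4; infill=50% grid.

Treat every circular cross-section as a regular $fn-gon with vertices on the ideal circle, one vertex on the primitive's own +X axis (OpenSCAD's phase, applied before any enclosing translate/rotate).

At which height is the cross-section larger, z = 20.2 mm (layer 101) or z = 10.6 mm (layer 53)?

Layer 101 (z = 20.2): the cylinder does not reach this height (z outside [0, 11]); the 23×13 cube at (10, 11) contributes its full rectangle (area 299.00 mm²); Taking the first minus the rest: the first operand is absent here, so nothing remains; the cone at (4.5, 15): at t=0.800 of its height the radius interpolates to r₁+(r₂−r₁)t = 3.200, giving a regular 24-gon of that circumradius (area = (24/2)·3.200²·sin(360°/24) = 31.80 mm²); Combining (union): only the cone at (4.5, 15) is present, so the union is just that shape — area = 31.80 mm². So its area = 31.80 mm². Layer 53 (z = 10.6): the r=7 cylinder contributes a regular 24-gon of circumradius 7 (area = (24/2)·7.000²·sin(360°/24) = 152.19 mm²); the 23×13 cube at (10, 11) contributes its full rectangle (area 299.00 mm²); Taking the first minus the rest: starting from the r=7 cylinder (152.19 mm²), the 23×13 cube at (10, 11) misses the remaining region (no effect) — area = 152.19 mm²; the cone at (4.5, 15) (r1=6→r2=2.5) has section circumradius 4.968 here — a regular 24-gon (area = (24/2)·4.968²·sin(360°/24) = 76.67 mm²); Merging all regions: the 2 present regions are separate (no shared area or edge), so areas and boundary lengths simply add and each stays a separate island — area = 228.85 mm². So its area = 228.85 mm². Layer 53 is larger (228.85 vs 31.80 mm²).

layer 53 (z = 10.6 mm)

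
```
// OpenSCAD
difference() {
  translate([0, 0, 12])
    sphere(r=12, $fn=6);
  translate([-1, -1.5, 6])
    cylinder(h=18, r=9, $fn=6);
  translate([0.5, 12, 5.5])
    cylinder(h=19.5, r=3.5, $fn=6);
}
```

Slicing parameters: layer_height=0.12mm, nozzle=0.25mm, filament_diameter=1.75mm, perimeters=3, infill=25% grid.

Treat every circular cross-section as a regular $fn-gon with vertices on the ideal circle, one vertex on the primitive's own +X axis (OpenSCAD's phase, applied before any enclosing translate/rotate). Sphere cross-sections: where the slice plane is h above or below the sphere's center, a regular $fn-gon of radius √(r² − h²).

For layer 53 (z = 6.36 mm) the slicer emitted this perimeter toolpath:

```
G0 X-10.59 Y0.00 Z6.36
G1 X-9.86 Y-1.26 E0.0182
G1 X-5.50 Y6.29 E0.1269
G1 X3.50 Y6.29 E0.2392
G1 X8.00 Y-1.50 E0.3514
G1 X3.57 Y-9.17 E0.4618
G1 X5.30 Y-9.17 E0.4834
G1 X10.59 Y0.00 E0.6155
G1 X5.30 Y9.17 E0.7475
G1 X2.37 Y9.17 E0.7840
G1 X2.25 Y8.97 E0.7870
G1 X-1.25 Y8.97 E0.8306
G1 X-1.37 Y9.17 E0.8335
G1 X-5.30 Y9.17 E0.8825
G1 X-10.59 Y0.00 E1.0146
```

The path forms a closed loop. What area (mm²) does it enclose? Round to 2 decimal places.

83.58 mm²

Apply the shoelace formula to the sequence of (X, Y) vertices; enclosed area = 83.58 mm².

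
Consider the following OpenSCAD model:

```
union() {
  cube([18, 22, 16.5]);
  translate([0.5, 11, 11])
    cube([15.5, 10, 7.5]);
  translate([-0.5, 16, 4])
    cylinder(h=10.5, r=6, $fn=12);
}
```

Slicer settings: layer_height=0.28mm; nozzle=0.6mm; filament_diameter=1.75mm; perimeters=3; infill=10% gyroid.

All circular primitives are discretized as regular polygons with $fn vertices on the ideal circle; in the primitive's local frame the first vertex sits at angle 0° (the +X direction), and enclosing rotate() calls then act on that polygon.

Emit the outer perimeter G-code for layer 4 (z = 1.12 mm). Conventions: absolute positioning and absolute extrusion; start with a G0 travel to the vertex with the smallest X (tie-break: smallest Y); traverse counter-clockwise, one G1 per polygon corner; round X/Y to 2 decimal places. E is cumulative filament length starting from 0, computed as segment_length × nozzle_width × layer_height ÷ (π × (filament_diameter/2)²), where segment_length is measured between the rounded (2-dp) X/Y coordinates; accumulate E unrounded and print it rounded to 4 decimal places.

At z = 1.12 mm: the 18×22 cube contributes its full rectangle; the cube at (0.5, 11) is not intersected at this z (z outside [11, 18.5]); the cylinder at (-0.5, 16) is not intersected at this z (z outside [4, 14.5]); Combining (union): only the 18×22 cube is present, so the union is just that shape — 1 connected region. The outline is a single polygon with 4 vertices. Extrusion per mm of travel: 0.6 × 0.28 / (π × 0.875²) = 0.069846. Accumulating E over each segment gives final E = 5.5877.

G0 X0.00 Y0.00 Z1.12
G1 X18.00 Y0.00 E1.2572
G1 X18.00 Y22.00 E2.7939
G1 X0.00 Y22.00 E4.0511
G1 X0.00 Y0.00 E5.5877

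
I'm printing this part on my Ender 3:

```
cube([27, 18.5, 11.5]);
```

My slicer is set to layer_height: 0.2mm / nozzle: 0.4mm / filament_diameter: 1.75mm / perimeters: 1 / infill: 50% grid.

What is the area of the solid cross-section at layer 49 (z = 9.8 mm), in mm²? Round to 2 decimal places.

499.50 mm²

At z = 9.8 mm: the cube is present — its section is the full 27×18.5 rectangle (area 499.50 mm²). Overall, the cross-section is a single solid region. Net area = 499.50 mm².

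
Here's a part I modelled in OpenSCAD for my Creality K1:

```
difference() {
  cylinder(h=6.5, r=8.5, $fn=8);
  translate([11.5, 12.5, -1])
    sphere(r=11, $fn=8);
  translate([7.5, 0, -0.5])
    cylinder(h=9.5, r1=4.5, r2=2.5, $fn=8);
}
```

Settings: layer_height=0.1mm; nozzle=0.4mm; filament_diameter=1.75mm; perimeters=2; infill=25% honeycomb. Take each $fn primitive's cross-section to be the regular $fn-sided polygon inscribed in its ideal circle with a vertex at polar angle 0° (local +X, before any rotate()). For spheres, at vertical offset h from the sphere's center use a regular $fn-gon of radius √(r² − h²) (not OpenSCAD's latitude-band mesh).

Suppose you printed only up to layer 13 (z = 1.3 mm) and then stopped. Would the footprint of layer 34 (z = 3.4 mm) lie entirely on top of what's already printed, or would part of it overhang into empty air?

part overhangs

Compare the two slices. At z = 1.3: the cylinder: section is a regular 8-gon, circumradius r=8.5 (area = (8/2)·8.500²·sin(360°/8) = 204.35 mm²); the r=11 sphere at (11.5, 12.5) slices to a regular 8-gon of circumradius 10.757 (√(r²−h²) with h=2.3 from center) (area = (8/2)·10.757²·sin(360°/8) = 327.28 mm²); the cone at (7.5, 0) contributes a regular 8-gon of circumradius 4.121 (interpolated between r1=4.5 and r2=2.5 at t=0.189) (area = (8/2)·4.121²·sin(360°/8) = 48.04 mm²); Taking the first minus the rest: starting from the r=8.5 cylinder (204.35 mm²), the r=11 sphere at (11.5, 12.5) partially overlaps it — only the 6.21 mm² overlap (of its 327.28 mm²) is removed, clipping the outline; the cone at (7.5, 0) partially overlaps it — only the 25.36 mm² overlap (of its 48.04 mm²) is removed, clipping the outline — area = 172.79 mm². At z = 3.4: the r=8.5 cylinder contributes a regular 8-gon of circumradius 8.5 (area = (8/2)·8.500²·sin(360°/8) = 204.35 mm²); the sphere at (11.5, 12.5): section is a regular 8-gon, circumradius = √(r²−h²) = √(11²−4.4²) = 10.082 (area = (8/2)·10.082²·sin(360°/8) = 287.48 mm²); the cone at (7.5, 0) (r1=4.5→r2=2.5) has section circumradius 3.679 here — a regular 8-gon (area = (8/2)·3.679²·sin(360°/8) = 38.28 mm²); Taking the first minus the rest: starting from the r=8.5 cylinder (204.35 mm²), the r=11 sphere at (11.5, 12.5) partially overlaps it — only the 3.03 mm² overlap (of its 287.48 mm²) is removed, clipping the outline; the cone at (7.5, 0) partially overlaps it — only the 20.99 mm² overlap (of its 38.28 mm²) is removed, clipping the outline — area = 180.33 mm². Checking containment: at z = 3.4 the cross-section extends beyond the z = 1.3 cross-section by about 7.55 mm².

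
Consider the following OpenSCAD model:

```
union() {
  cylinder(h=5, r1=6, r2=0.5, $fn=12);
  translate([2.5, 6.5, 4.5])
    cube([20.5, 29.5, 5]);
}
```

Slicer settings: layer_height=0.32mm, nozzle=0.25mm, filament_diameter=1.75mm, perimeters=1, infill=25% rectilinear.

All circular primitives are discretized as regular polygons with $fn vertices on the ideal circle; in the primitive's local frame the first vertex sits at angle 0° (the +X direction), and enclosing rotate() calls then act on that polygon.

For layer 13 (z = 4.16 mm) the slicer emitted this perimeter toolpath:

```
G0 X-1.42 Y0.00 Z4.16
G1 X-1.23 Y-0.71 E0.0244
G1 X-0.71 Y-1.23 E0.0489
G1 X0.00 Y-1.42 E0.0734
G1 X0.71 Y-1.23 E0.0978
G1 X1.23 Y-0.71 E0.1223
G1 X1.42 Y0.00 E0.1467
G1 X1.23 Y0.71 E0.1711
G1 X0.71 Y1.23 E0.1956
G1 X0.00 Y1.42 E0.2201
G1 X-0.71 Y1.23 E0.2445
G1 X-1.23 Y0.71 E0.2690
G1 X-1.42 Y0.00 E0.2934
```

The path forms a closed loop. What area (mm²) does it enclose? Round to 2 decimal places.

6.05 mm²

Apply the shoelace formula to the sequence of (X, Y) vertices; enclosed area = 6.05 mm².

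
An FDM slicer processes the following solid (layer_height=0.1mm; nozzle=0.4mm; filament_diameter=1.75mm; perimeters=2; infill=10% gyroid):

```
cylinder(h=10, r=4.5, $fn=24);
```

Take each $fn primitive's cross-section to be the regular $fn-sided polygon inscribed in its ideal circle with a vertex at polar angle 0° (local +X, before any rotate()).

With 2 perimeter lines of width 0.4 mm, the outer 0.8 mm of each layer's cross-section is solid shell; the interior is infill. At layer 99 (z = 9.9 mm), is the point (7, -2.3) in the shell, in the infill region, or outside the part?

At z = 9.9 mm: the cylinder: section is a regular 24-gon, circumradius r=4.5. Overall, the cross-section is a single solid region. The nearest boundary edge runs (3.90, -2.25)→(4.35, -1.16); distance from the point to it = 2.89 mm. The point is not inside any of the regions above, so it lies outside the cross-section (2.89 mm from the nearest boundary).

outside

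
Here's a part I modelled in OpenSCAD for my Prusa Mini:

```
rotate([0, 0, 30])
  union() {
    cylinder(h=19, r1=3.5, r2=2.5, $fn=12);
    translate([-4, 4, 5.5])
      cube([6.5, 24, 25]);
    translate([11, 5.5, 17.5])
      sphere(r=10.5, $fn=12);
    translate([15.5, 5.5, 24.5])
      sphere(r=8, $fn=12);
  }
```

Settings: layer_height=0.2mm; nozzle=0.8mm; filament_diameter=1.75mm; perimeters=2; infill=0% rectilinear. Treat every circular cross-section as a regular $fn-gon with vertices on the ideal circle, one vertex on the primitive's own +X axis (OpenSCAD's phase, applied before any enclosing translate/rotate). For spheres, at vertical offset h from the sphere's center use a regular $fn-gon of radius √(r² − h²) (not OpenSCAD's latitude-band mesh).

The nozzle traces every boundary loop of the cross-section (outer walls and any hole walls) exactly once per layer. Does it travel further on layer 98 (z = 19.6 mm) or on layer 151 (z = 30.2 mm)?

Layer 98 (z = 19.6): the cone is absent (z outside [0, 19]); the cube at (-4, 4) is present — its section is the full 6.5×24 rectangle (perimeter 61.00 mm); the r=10.5 sphere at (11, 5.5) contributes a regular 12-gon of circumradius √(10.5²−2.1²) = 10.288 (perimeter = 2·12·10.288·sin(180°/12) = 63.90 mm); the r=8 sphere at (15.5, 5.5) slices to a regular 12-gon of circumradius 6.324 (√(r²−h²) with h=4.9 from center) (perimeter = 2·12·6.324·sin(180°/12) = 39.28 mm); Merging all regions: the regions partially overlap (shared area 124.30 mm²), so the edge portions inside another operand are dropped and the merged outline is re-measured after clipping — boundary = 109.56 mm; (rotated 30° about Z; rotation is an isometry so areas/perimeters/island counts are preserved). So its perimeter = 109.56 mm. Layer 151 (z = 30.2): the cone is not intersected at this z (z outside [0, 19]); the cube at (-4, 4) (footprint 6.5×24) is included at this height (perimeter 61.00 mm); the sphere at (11, 5.5) is not intersected at this z (|z−center|=12.700 > r=10.5); the sphere at (15.5, 5.5): section is a regular 12-gon, circumradius = √(r²−h²) = √(8²−5.7²) = 5.613 (perimeter = 2·12·5.613·sin(180°/12) = 34.87 mm); Merging all regions: the 2 present regions are separate (no shared area or edge), so areas and boundary lengths simply add and each stays a separate island — boundary = 95.87 mm; (whole slice rotated 30° about Z — lengths, areas and connectivity unchanged). So its perimeter = 95.87 mm. Layer 98 is larger (109.56 vs 95.87 mm).

layer 98 (z = 19.6 mm)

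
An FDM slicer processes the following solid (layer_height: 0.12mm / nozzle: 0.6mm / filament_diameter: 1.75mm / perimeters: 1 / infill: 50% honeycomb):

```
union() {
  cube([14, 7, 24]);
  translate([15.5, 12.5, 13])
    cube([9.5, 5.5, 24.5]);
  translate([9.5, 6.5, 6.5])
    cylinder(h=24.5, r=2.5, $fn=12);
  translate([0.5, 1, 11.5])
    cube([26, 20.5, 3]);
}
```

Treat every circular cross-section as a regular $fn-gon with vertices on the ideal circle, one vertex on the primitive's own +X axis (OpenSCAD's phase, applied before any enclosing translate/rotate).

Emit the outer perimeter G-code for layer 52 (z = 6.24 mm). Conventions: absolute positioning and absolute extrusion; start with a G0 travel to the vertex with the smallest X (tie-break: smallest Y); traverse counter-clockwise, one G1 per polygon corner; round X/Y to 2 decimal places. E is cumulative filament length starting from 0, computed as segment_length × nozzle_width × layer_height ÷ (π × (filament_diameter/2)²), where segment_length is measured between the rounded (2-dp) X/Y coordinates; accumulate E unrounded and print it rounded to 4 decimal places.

G0 X0.00 Y0.00 Z6.24
G1 X14.00 Y0.00 E0.4191
G1 X14.00 Y7.00 E0.6286
G1 X0.00 Y7.00 E1.0477
G1 X0.00 Y0.00 E1.2572

At z = 6.24 mm: the cube (footprint 14×7) is included at this height; the cube at (15.5, 12.5) is not intersected at this z (z outside [13, 37.5]); the cylinder at (9.5, 6.5) is absent (z outside [6.5, 31]); the cube at (0.5, 1) is absent (z outside [11.5, 14.5]); Combining (union): only the 14×7 cube is present, so the union is just that shape — 1 connected region. The outline is a single polygon with 4 vertices. Extrusion per mm of travel: 0.6 × 0.12 / (π × 0.875²) = 0.029934. Accumulating E over each segment gives final E = 1.2572.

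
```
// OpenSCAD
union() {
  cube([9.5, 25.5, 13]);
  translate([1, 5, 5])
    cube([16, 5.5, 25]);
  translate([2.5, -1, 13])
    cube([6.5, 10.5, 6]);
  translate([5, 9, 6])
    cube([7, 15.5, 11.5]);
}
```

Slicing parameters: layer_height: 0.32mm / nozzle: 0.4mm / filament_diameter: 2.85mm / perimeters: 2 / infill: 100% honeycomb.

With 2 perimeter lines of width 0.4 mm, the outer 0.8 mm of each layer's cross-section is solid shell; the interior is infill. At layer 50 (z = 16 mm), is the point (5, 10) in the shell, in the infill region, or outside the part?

shell

At z = 16 mm: the cube does not reach this height (z outside [0, 13]); the cube at (1, 5) (footprint 16×5.5) is included at this height; the cube at (2.5, -1) (footprint 6.5×10.5) is included at this height; the cube at (5, 9) is present — its section is the full 7×15.5 rectangle; Taking the union: the regions partially overlap (shared area 39.75 mm²), so overlapping operands fuse into one piece — 1 connected region. Overall, the cross-section is a single solid region. The nearest boundary edge runs (1.00, 10.50)→(5.00, 10.50); distance from the point to it = 0.50 mm. The point is inside the cross-section, 0.50 mm from the nearest boundary — within the 0.8 mm shell band (2 × 0.4).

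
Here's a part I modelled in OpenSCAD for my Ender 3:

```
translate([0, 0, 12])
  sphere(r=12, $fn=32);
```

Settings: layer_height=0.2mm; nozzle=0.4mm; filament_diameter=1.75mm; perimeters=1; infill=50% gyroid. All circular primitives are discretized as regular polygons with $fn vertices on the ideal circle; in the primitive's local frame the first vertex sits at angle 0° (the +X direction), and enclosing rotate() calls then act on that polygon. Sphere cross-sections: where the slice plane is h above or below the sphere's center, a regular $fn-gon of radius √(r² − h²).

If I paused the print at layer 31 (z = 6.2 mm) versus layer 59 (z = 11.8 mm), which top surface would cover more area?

layer 59 (z = 11.8 mm)

Layer 31 (z = 6.2): the r=12 sphere contributes a regular 32-gon of circumradius √(12²−5.8²) = 10.505 (area = (32/2)·10.505²·sin(360°/32) = 344.48 mm²). So its area = 344.48 mm². Layer 59 (z = 11.8): the sphere: section is a regular 32-gon, circumradius = √(r²−h²) = √(12²−0.2²) = 11.998 (area = (32/2)·11.998²·sin(360°/32) = 449.36 mm²). So its area = 449.36 mm². Layer 59 is larger (449.36 vs 344.48 mm²).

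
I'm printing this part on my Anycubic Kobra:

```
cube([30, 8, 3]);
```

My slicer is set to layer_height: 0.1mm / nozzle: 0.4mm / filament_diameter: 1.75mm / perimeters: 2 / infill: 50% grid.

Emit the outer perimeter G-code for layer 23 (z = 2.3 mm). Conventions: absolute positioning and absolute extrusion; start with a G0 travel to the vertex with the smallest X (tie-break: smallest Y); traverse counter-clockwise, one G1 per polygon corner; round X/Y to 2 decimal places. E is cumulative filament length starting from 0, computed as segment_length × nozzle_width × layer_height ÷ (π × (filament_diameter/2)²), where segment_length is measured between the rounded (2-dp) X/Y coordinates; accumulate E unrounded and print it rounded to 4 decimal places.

G0 X0.00 Y0.00 Z2.30
G1 X30.00 Y0.00 E0.4989
G1 X30.00 Y8.00 E0.6319
G1 X0.00 Y8.00 E1.1308
G1 X0.00 Y0.00 E1.2639

At z = 2.3 mm: the cube (footprint 30×8) is included at this height. The outline is a single polygon with 4 vertices. Extrusion per mm of travel: 0.4 × 0.1 / (π × 0.875²) = 0.016630. Accumulating E over each segment gives final E = 1.2639.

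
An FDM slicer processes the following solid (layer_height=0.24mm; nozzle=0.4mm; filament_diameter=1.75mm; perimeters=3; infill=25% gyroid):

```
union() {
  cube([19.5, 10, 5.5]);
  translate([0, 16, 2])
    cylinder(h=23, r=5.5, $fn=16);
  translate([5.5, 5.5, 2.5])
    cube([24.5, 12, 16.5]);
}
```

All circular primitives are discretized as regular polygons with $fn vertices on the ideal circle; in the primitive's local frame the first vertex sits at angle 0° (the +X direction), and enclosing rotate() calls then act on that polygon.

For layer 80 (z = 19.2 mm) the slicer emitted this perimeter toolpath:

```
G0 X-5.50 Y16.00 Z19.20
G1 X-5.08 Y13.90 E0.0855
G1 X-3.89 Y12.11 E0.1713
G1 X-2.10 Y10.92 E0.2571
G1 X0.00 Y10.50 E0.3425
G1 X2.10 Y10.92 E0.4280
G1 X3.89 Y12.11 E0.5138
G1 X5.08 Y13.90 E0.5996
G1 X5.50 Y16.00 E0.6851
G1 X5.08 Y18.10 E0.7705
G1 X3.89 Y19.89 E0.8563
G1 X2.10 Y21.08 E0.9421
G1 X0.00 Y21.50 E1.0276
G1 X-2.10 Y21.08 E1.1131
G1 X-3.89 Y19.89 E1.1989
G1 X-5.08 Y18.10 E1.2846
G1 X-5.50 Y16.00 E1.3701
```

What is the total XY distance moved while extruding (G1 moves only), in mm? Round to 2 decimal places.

34.33 mm

Sum the Euclidean lengths of each G1 segment: total = 34.33 mm.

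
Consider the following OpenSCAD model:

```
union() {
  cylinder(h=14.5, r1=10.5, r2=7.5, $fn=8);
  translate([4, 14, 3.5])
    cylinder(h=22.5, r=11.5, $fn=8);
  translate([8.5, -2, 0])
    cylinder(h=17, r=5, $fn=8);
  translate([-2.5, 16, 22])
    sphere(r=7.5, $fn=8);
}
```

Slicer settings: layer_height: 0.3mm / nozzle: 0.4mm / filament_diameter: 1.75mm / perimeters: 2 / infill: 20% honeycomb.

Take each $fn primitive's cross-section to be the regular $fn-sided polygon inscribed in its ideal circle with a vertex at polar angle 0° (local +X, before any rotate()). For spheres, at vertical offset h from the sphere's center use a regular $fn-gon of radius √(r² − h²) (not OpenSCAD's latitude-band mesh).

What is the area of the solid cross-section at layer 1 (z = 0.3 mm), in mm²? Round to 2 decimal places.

At z = 0.3 mm: the cone: at t=0.021 of its height the radius interpolates to r₁+(r₂−r₁)t = 10.438, giving a regular 8-gon of that circumradius (area = (8/2)·10.438²·sin(360°/8) = 308.16 mm²); the cylinder at (4, 14) does not reach this height (z outside [3.5, 26]); the cylinder at (8.5, -2): section is a regular 8-gon, circumradius r=5 (area = (8/2)·5.000²·sin(360°/8) = 70.71 mm²); the sphere at (-2.5, 16) is absent (|z−center|=21.700 > r=7.5); Taking the union: the regions partially overlap — summed areas 378.87 mm² minus the doubly-counted overlap 42.77 mm² gives 336.10 mm² — area = 336.10 mm². Overall, the cross-section is a single solid region. Net area = 336.10 mm².

336.10 mm²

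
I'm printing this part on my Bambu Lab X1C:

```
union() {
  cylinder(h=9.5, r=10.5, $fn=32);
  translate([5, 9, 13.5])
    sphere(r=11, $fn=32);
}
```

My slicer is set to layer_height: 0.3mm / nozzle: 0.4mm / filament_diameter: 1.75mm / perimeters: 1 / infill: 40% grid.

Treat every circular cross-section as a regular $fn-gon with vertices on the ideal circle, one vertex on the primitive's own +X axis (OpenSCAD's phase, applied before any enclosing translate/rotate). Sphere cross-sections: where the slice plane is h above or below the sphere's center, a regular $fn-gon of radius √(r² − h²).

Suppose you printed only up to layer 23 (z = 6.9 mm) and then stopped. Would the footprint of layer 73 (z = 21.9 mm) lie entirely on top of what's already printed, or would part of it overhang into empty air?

entirely on top

Compare the two slices. At z = 6.9: the r=10.5 cylinder gives a regular 32-gon of circumradius 10.5 (constant along its height) (area = (32/2)·10.500²·sin(360°/32) = 344.14 mm²); the sphere at (5, 9): section is a regular 32-gon, circumradius = √(r²−h²) = √(11²−6.6²) = 8.800 (area = (32/2)·8.800²·sin(360°/32) = 241.72 mm²); Merging all regions: the regions partially overlap — summed areas 585.86 mm² minus the doubly-counted overlap 101.69 mm² gives 484.17 mm² — area = 484.17 mm². At z = 21.9: the cylinder is absent (z outside [0, 9.5]); the r=11 sphere at (5, 9) contributes a regular 32-gon of circumradius √(11²−8.4²) = 7.102 (area = (32/2)·7.102²·sin(360°/32) = 157.45 mm²); Combining (union): only the r=11 sphere at (5, 9) is present, so the union is just that shape — area = 157.45 mm². Checking containment: the cross-section at z = 21.9 is a subset of the cross-section at z = 6.9.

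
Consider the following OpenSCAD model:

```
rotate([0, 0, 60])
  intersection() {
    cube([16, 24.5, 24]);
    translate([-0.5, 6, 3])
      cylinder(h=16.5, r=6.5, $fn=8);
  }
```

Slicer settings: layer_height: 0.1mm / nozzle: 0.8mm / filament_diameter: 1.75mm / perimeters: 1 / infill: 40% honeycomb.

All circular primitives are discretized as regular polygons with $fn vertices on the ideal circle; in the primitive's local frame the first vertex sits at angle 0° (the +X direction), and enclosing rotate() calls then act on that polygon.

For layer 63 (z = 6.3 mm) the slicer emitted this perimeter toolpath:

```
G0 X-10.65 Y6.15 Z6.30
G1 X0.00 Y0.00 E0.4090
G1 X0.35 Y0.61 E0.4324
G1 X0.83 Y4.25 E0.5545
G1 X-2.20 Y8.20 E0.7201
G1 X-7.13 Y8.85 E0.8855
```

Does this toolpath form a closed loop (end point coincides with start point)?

Start point (G0): (-10.65, 6.15). End point (last G1): the path does not return to the start — open.

no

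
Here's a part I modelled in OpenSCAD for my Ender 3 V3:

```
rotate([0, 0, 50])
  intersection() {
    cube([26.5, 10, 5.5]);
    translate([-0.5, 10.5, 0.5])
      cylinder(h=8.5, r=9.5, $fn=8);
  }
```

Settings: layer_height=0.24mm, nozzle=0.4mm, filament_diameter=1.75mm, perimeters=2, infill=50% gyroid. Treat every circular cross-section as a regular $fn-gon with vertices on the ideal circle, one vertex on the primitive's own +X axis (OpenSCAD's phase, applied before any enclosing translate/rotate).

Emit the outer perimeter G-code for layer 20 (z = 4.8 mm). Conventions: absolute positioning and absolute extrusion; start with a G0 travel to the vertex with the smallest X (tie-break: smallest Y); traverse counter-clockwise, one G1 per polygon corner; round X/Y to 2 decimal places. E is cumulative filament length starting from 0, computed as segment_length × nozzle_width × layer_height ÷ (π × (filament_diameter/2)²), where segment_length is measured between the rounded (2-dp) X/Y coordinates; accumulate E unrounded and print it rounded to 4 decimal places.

G0 X-7.66 Y6.43 Z4.80
G1 X-0.92 Y0.78 E0.3510
G1 X1.10 Y7.19 E0.6193
G1 X-2.01 Y13.16 E0.8879
G1 X-7.66 Y6.43 E1.2386

At z = 4.8 mm: the cube (footprint 26.5×10) is included at this height; the cylinder at (-0.5, 10.5): section is a regular 8-gon, circumradius r=9.5; Taking the intersection: the r=9.5 cylinder at (-0.5, 10.5) partially overlaps the 26.5×10 cube; clipping to the common part keeps 54.67 mm² — 1 connected region; (rotated 50° about Z; rotation is an isometry so areas/perimeters/island counts are preserved). The outline is a single polygon with 4 vertices. Extrusion per mm of travel: 0.4 × 0.24 / (π × 0.875²) = 0.039912. Accumulating E over each segment gives final E = 1.2386.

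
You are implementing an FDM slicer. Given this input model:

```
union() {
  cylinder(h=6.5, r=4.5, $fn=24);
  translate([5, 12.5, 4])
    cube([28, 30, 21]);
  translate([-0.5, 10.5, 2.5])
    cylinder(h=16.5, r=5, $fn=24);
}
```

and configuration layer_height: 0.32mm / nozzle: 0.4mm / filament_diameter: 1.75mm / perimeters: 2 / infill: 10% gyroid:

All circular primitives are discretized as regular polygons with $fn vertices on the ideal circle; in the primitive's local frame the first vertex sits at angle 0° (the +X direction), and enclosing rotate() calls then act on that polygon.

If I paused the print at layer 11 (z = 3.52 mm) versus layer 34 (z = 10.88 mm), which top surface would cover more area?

Layer 11 (z = 3.52): the cylinder: section is a regular 24-gon, circumradius r=4.5 (area = (24/2)·4.500²·sin(360°/24) = 62.89 mm²); the cube at (5, 12.5) does not reach this height (z outside [4, 25]); the r=5 cylinder at (-0.5, 10.5) gives a regular 24-gon of circumradius 5 (constant along its height) (area = (24/2)·5.000²·sin(360°/24) = 77.65 mm²); Taking the union: the 2 present regions are separate (no shared area or edge), so areas and boundary lengths simply add and each stays a separate island — area = 140.54 mm². So its area = 140.54 mm². Layer 34 (z = 10.88): the cylinder does not reach this height (z outside [0, 6.5]); the cube at (5, 12.5) (footprint 28×30) is included at this height (area 840.00 mm²); the r=5 cylinder at (-0.5, 10.5) gives a regular 24-gon of circumradius 5 (constant along its height) (area = (24/2)·5.000²·sin(360°/24) = 77.65 mm²); Taking the union: the 2 present regions are separate (no shared area or edge), so areas and boundary lengths simply add and each stays a separate island — area = 917.65 mm². So its area = 917.65 mm². Layer 34 is larger (917.65 vs 140.54 mm²).

layer 34 (z = 10.88 mm)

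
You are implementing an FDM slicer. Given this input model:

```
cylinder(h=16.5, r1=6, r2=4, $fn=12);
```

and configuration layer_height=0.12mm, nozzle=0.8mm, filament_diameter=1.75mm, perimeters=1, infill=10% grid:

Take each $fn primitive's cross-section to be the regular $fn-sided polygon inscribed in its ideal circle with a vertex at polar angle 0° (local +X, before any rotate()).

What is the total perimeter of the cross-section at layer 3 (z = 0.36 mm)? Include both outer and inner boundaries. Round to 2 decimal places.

37.00 mm

At z = 0.36 mm: the cone (r1=6→r2=4) has section circumradius 5.956 here — a regular 12-gon (perimeter = 2·12·5.956·sin(180°/12) = 37.00 mm). Overall, the cross-section is a single solid region. Total boundary length (outer) = 37.00 mm.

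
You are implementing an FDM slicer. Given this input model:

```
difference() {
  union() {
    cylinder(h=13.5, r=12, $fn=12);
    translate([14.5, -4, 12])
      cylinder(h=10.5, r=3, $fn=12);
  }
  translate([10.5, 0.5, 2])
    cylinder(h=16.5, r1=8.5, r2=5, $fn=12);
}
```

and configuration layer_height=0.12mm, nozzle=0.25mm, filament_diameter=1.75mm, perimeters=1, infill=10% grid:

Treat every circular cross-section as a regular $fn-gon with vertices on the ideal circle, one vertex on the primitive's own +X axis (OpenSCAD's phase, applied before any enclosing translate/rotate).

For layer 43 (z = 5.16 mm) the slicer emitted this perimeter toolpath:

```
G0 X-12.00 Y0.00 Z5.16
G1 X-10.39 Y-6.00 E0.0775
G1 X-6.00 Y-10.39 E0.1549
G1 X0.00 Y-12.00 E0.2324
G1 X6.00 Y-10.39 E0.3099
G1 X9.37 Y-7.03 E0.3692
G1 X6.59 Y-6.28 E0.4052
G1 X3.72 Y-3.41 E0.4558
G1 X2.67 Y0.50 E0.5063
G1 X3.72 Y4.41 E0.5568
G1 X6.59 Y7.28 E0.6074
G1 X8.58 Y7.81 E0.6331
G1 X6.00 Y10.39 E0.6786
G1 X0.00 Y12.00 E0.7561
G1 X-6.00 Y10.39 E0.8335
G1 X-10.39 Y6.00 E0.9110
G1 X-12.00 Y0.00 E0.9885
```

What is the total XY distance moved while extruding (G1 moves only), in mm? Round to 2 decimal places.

Sum the Euclidean lengths of each G1 segment: total = 79.25 mm.

79.25 mm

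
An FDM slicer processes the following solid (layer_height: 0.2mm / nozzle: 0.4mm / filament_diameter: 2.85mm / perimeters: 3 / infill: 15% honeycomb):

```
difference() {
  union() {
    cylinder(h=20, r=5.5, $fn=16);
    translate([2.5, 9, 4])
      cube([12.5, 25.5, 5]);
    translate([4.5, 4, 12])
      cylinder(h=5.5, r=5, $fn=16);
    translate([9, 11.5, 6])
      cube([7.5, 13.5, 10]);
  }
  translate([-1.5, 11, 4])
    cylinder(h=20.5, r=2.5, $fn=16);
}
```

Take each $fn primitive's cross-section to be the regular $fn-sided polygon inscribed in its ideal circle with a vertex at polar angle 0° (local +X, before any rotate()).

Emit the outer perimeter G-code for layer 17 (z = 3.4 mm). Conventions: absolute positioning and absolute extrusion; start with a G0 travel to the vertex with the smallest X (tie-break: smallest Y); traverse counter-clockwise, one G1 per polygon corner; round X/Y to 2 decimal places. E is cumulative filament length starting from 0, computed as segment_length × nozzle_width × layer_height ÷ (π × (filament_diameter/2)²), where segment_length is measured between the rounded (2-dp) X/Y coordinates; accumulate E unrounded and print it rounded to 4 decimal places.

At z = 3.4 mm: the r=5.5 cylinder contributes a regular 16-gon of circumradius 5.5; the cube at (2.5, 9) is absent (z outside [4, 9]); the cylinder at (4.5, 4) is not intersected at this z (z outside [12, 17.5]); the cube at (9, 11.5) is not intersected at this z (z outside [6, 16]); Taking the union: only the r=5.5 cylinder is present, so the union is just that shape — 1 connected region; the cylinder at (-1.5, 11) does not reach this height (z outside [4, 24.5]); Subtracting the remaining from the first: none of the subtracted shapes is present at this height, so the result so far is unchanged — 1 connected region. The outline is a single polygon with 16 vertices. Extrusion per mm of travel: 0.4 × 0.2 / (π × 1.425²) = 0.012540. Accumulating E over each segment gives final E = 0.4305.

G0 X-5.50 Y0.00 Z3.40
G1 X-5.08 Y-2.10 E0.0269
G1 X-3.89 Y-3.89 E0.0538
G1 X-2.10 Y-5.08 E0.0808
G1 X0.00 Y-5.50 E0.1076
G1 X2.10 Y-5.08 E0.1345
G1 X3.89 Y-3.89 E0.1614
G1 X5.08 Y-2.10 E0.1884
G1 X5.50 Y0.00 E0.2152
G1 X5.08 Y2.10 E0.2421
G1 X3.89 Y3.89 E0.2691
G1 X2.10 Y5.08 E0.2960
G1 X0.00 Y5.50 E0.3229
G1 X-2.10 Y5.08 E0.3497
G1 X-3.89 Y3.89 E0.3767
G1 X-5.08 Y2.10 E0.4036
G1 X-5.50 Y0.00 E0.4305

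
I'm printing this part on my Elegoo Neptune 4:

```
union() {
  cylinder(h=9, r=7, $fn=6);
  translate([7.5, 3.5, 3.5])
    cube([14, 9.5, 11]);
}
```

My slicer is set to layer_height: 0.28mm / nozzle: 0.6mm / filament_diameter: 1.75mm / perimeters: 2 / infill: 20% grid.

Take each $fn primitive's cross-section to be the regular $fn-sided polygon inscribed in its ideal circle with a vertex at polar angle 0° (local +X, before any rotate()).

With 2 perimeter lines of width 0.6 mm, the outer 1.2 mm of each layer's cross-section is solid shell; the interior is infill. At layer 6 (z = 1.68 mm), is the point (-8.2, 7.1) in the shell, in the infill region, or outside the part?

outside

At z = 1.68 mm: the r=7 cylinder gives a regular 6-gon of circumradius 7 (constant along its height); the cube at (7.5, 3.5) is not intersected at this z (z outside [3.5, 14.5]); Taking the union: only the r=7 cylinder is present, so the union is just that shape — 1 connected region. Overall, the cross-section is a single solid region. The nearest boundary edge runs (-3.50, 6.06)→(-7.00, 0.00); distance from the point to it = 4.59 mm. The point is not inside any of the regions above, so it lies outside the cross-section (4.59 mm from the nearest boundary).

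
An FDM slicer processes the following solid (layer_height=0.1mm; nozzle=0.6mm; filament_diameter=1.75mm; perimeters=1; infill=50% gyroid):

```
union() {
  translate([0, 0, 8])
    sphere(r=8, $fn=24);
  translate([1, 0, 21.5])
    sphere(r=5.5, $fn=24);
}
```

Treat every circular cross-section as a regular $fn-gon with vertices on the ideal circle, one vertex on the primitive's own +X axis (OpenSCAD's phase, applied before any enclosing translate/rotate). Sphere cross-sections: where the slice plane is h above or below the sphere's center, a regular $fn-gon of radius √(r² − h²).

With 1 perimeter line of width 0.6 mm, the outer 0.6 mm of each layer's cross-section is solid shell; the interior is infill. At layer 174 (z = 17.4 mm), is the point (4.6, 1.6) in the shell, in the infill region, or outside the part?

outside

At z = 17.4 mm: the sphere is not intersected at this z (|z−center|=9.400 > r=8); the r=5.5 sphere at (1, 0) slices to a regular 24-gon of circumradius 3.666 (√(r²−h²) with h=4.1 from center); Taking the union: only the r=5.5 sphere at (1, 0) is present, so the union is just that shape — 1 connected region. Overall, the cross-section is a single solid region. The nearest boundary edge runs (4.54, 0.95)→(4.17, 1.83); distance from the point to it = 0.30 mm. The point is not inside any of the regions above, so it lies outside the cross-section (0.30 mm from the nearest boundary).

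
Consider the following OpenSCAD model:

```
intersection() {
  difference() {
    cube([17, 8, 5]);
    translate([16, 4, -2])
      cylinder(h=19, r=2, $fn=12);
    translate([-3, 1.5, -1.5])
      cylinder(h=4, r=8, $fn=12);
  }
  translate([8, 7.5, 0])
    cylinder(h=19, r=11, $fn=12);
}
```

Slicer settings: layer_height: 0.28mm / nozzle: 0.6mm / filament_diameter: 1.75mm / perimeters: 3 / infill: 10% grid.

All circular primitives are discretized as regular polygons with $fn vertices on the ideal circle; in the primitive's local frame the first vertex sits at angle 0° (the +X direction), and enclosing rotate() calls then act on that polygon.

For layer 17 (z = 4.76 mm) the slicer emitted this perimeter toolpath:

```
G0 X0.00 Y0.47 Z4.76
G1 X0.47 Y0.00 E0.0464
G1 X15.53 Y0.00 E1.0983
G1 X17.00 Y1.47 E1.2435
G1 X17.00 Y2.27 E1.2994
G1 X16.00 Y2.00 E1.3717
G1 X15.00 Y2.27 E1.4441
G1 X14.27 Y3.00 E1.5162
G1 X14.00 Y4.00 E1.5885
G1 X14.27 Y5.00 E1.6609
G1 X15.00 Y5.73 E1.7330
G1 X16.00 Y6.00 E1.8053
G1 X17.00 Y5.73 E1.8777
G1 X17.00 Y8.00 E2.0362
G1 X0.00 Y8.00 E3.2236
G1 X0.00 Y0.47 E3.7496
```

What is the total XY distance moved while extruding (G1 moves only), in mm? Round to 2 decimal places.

Sum the Euclidean lengths of each G1 segment: total = 53.68 mm.

53.68 mm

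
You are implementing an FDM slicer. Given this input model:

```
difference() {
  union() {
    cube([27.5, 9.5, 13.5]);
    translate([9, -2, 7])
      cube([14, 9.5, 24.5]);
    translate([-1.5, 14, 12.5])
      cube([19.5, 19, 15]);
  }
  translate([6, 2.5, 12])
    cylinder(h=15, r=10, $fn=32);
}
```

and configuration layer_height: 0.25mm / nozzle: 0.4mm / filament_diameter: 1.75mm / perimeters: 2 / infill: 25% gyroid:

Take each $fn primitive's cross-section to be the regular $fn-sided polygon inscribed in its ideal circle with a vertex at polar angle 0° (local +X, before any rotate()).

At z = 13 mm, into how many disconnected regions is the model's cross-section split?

At z = 13 mm: the 27.5×9.5 cube contributes its full rectangle; the 14×9.5 cube at (9, -2) contributes its full rectangle; the cube at (-1.5, 14) (footprint 19.5×19) is included at this height; Merging all regions: the regions partially overlap (shared area 105.00 mm²), so overlapping operands fuse into one piece — 2 connected regions; the r=10 cylinder at (6, 2.5) gives a regular 32-gon of circumradius 10 (constant along its height); After the difference (first − rest): starting from the result so far, the r=10 cylinder at (6, 2.5) partially overlaps it — only the 157.80 mm² overlap (of its 312.14 mm²) is removed, clipping the outline — 2 connected regions. The result has 2 disconnected regions.

2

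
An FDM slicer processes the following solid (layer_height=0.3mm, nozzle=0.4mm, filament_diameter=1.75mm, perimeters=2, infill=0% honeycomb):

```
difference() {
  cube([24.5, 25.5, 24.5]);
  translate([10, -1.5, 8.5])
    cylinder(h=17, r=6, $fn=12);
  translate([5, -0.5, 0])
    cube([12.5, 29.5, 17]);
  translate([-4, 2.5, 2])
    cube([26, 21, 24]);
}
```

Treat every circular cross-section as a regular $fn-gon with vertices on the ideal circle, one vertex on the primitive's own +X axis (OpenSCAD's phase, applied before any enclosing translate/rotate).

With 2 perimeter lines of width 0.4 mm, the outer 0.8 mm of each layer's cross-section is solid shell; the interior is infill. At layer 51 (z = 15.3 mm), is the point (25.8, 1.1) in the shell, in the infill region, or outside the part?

At z = 15.3 mm: the cube (footprint 24.5×25.5) is included at this height; the cylinder at (10, -1.5): section is a regular 12-gon, circumradius r=6; the 12.5×29.5 cube at (5, -0.5) contributes its full rectangle; the 26×21 cube at (-4, 2.5) contributes its full rectangle; Taking the first minus the rest: starting from the 24.5×25.5 cube, the r=6 cylinder at (10, -1.5) partially overlaps it — only the 36.60 mm² overlap (of its 108.00 mm²) is removed, clipping the outline; the 12.5×29.5 cube at (5, -0.5) partially overlaps it — only the 282.76 mm² overlap (of its 368.75 mm²) is removed, clipping the outline; the 26×21 cube at (-4, 2.5) partially overlaps it — only the 199.50 mm² overlap (of its 546.00 mm²) is removed, clipping the outline — 3 connected regions. Overall, the cross-section has 3 separate islands. The nearest boundary edge runs (24.50, 25.50)→(24.50, 0.00); distance from the point to it = 1.30 mm. The point is not inside any of the regions above, so it lies outside the cross-section (1.30 mm from the nearest boundary).

outside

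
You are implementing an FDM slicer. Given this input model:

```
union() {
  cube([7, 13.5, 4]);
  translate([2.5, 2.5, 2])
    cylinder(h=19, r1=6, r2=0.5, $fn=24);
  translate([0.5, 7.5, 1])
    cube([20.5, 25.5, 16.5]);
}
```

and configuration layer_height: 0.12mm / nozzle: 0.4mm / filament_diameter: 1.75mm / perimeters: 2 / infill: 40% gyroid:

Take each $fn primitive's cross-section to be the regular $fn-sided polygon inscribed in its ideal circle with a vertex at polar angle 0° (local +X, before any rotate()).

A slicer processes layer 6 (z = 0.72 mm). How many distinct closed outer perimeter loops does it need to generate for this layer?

At z = 0.72 mm: the cube is present — its section is the full 7×13.5 rectangle; the cone at (2.5, 2.5) is absent (z outside [2, 21]); the cube at (0.5, 7.5) is not intersected at this z (z outside [1, 17.5]); Combining (union): only the 7×13.5 cube is present, so the union is just that shape — 1 connected region. The result has 1 disconnected region.

1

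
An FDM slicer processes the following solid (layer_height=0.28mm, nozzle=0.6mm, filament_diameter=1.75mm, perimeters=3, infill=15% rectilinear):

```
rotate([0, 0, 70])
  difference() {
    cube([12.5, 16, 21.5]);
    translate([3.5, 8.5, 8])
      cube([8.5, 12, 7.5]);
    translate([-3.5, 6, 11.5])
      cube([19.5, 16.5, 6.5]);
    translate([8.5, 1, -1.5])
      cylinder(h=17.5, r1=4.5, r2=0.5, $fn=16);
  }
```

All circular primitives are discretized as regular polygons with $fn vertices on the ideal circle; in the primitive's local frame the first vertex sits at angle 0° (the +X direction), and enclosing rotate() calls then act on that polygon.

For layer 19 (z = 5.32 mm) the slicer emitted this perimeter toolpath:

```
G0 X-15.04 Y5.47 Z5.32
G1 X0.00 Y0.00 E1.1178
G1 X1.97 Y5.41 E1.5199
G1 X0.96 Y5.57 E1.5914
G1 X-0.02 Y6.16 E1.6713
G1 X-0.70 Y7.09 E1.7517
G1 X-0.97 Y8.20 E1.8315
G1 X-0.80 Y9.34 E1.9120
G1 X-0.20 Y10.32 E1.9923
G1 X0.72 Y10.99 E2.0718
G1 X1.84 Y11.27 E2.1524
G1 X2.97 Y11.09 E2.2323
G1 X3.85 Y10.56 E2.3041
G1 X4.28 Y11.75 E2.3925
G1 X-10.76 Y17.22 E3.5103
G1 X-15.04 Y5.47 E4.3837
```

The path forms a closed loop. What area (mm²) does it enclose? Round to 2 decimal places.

181.20 mm²

Apply the shoelace formula to the sequence of (X, Y) vertices; enclosed area = 181.20 mm².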